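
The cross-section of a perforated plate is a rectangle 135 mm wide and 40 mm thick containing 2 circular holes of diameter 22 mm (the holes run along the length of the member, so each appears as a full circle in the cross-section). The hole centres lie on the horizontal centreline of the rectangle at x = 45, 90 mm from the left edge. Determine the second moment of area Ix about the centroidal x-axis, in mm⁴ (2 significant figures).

Ix ≈ 7.0 × 10⁵ mm⁴

Treat the section as a set of non-overlapping primitives; coordinates are from the bounding-box lower-left.
Plate: 135 × 40, A = 5 400 mm², y = 20 mm, Ī = 720 000 mm⁴.
Hole 1 (subtracted): ⌀22, A = 380.1 mm², y = 20 mm, Ī = 11 499 mm⁴.
Hole 2 (subtracted): ⌀22, A = 380.1 mm², y = 20 mm, Ī = 11 499 mm⁴.
By symmetry the centroid is at mid-height, ȳ = 20 mm.
All pieces are centred on the centroidal x-axis, so I = ΣĪ (holes subtracted) = 697 002 mm⁴.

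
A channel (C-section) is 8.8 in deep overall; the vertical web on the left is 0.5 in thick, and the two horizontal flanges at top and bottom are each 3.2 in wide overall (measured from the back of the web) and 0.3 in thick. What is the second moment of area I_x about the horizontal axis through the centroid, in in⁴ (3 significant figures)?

Split into non-overlapping primitives; take the origin at the lower-left of the bounding box.
Web: 0.5 × 8.8, A = 4.4 in², y = 4.4 in, Ī = 28.395 in⁴.
Top flange (beyond web): 2.7 × 0.3, A = 0.81 in², y = 8.65 in, Ī = 0.006075 in⁴.
Bottom flange (beyond web): 2.7 × 0.3, A = 0.81 in², y = 0.15 in, Ī = 0.006075 in⁴.
By symmetry the centroid is at mid-height, ȳ = 4.4 in.
Transfer each piece to the horizontal axis through the centroid using Ī + A·d² with d = y − 4.4:
  web: d = 0 in → contributes +28.395 in⁴
  top flange (beyond web): d = 4.25 in → contributes +14.637 in⁴
  bottom flange (beyond web): d = -4.25 in → contributes +14.637 in⁴
Total I = 57.668 in⁴.

I_x ≈ 57.7 in⁴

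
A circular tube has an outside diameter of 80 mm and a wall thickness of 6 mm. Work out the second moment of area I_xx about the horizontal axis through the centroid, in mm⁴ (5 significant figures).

Split into non-overlapping primitives; take the origin at the lower-left of the bounding box.
Outer circle: ⌀80, A = 5026.548 mm², y = 40 mm, Ī = 2 010 619 mm⁴.
Bore (subtracted): ⌀68, A = 3631.681 mm², y = 40 mm, Ī = 1 049 556 mm⁴.
By symmetry the centroid is at mid-height, ȳ = 40 mm.
All pieces are centred on the horizontal axis through the centroid, so I = ΣĪ (holes subtracted) = 961063.5 mm⁴.

I_xx ≈ 9.6106 × 10⁵ mm⁴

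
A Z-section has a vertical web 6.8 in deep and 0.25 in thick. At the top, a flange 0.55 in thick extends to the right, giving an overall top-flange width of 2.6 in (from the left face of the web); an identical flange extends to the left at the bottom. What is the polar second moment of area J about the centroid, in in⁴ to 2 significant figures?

J ≈ 37 in⁴

Treat the section as a set of non-overlapping primitives; coordinates are from the bounding-box lower-left.
Web: 0.25 × 6.8, A = 1.7 in², y = 3.4 in, Ī = 6.551 in⁴.
Top flange (beyond web): 2.35 × 0.55, A = 1.293 in², y = 6.525 in, Ī = 0.03258 in⁴.
Bottom flange (beyond web): 2.35 × 0.55, A = 1.293 in², y = 0.275 in, Ī = 0.03258 in⁴.
Centroid: ȳ = ΣA·y / ΣA = 3.4 in.
Transfer each piece to the centroidal x-axis using Ī + A·d² with d = y − 3.4:
  web: d = 0 in → contributes +6.551 in⁴
  top flange (beyond web): d = 3.125 in → contributes +12.65 in⁴
  bottom flange (beyond web): d = -3.125 in → contributes +12.65 in⁴
Total I = 31.86 in⁴.
For the y-axis: x̄ = 2.475 in.
Repeating about the centroidal y-axis gives I_y = 5.567 in⁴.
Polar second moment: J = I_x + I_y = 37.43 in⁴.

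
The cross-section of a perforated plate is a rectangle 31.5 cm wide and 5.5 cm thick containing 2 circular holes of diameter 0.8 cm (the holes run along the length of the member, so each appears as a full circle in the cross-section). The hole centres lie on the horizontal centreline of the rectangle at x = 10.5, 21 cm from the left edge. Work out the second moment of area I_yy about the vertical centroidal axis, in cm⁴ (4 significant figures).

I_yy ≈ 1.430 × 10⁴ cm⁴

Break the section into simple shapes (no overlaps), measuring from the bottom-left corner of the bounding box.
Plate: 31.5 × 5.5, A = 173.25 cm², x = 15.75 cm, Ī = 14325.6 cm⁴.
Hole 1 (subtracted): ⌀0.8, A = 0.502655 cm², x = 10.5 cm, Ī = 0.0201062 cm⁴.
Hole 2 (subtracted): ⌀0.8, A = 0.502655 cm², x = 21 cm, Ī = 0.0201062 cm⁴.
By symmetry the centroid is at mid-width, x̄ = 15.75 cm.
Transfer each piece to the vertical centroidal axis using Ī + A·d² with d = x − 15.75:
  plate: d = 0 cm → contributes +14325.6 cm⁴
  hole 1: d = -5.25 cm → contributes −13.8745 cm⁴
  hole 2: d = 5.25 cm → contributes −13.8745 cm⁴
Total I = 14297.9 cm⁴.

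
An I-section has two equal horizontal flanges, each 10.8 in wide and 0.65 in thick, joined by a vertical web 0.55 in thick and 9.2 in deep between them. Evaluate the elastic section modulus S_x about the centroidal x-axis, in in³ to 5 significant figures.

Decompose the section into non-overlapping parts with the origin at the bottom-left of its bounding rectangle.
Bottom flange: 10.8 × 0.65, A = 7.02 in², y = 0.325 in, Ī = 0.2471625 in⁴.
Web: 0.55 × 9.2, A = 5.06 in², y = 5.25 in, Ī = 35.68987 in⁴.
Top flange: 10.8 × 0.65, A = 7.02 in², y = 10.175 in, Ī = 0.2471625 in⁴.
By symmetry the centroid is at mid-height, ȳ = 5.25 in.
Transfer each piece to the centroidal x-axis using Ī + A·d² with d = y − 5.25:
  bottom flange: d = -4.925 in → contributes +170.5217 in⁴
  web: d = 0 in → contributes +35.68987 in⁴
  top flange: d = 4.925 in → contributes +170.5217 in⁴
Total I = 376.7332 in⁴.
Extreme fibre distance c = 5.25 in; S = I/c = 71.7587 in³.

S_x ≈ 71.759 in³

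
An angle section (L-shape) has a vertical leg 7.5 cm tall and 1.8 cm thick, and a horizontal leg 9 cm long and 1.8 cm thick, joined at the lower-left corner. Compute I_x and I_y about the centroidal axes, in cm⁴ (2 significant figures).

Break the section into simple shapes (no overlaps), measuring from the bottom-left corner of the bounding box.
Vertical leg: 1.8 × 7.5, A = 13.5 cm², y = 3.75 cm, Ī = 63.28 cm⁴.
Horizontal leg (remainder): 7.2 × 1.8, A = 12.96 cm², y = 0.9 cm, Ī = 3.499 cm⁴.
Centroid: ȳ = ΣA·y / ΣA = 2.354 cm.
Transfer each piece to the centroidal x-axis using Ī + A·d² with d = y − 2.354:
  vertical leg: d = 1.396 cm → contributes +89.59 cm⁴
  horizontal leg (remainder): d = -1.454 cm → contributes +30.9 cm⁴
Total I = 120.5 cm⁴.
For the y-axis: x̄ = 3.104 cm.
Repeating about the centroidal y-axis gives I_y = 193.5 cm⁴.

I_x ≈ 120 cm⁴, I_y ≈ 190 cm⁴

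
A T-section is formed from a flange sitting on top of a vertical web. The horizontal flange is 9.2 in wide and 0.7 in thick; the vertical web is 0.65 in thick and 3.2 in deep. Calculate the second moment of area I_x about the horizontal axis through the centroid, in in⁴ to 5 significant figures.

I_x ≈ 8.0162 in⁴

Split into non-overlapping primitives; take the origin at the lower-left of the bounding box.
Flange: 9.2 × 0.7, A = 6.44 in², y = 3.55 in, Ī = 0.2629667 in⁴.
Web: 0.65 × 3.2, A = 2.08 in², y = 1.6 in, Ī = 1.774933 in⁴.
Centroid: ȳ = ΣA·y / ΣA = 3.073944 in.
Transfer each piece to the horizontal axis through the centroid using Ī + A·d² with d = y − 3.073944:
  flange: d = 0.4760563 in → contributes +1.722462 in⁴
  web: d = -1.473944 in → contributes +6.293754 in⁴
Total I = 8.016215 in⁴.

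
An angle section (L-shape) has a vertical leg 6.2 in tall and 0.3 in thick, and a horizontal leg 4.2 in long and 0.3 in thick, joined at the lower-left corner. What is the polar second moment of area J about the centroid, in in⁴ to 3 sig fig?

J ≈ 16.9 in⁴

Break the section into simple shapes (no overlaps), measuring from the bottom-left corner of the bounding box.
Vertical leg: 0.3 × 6.2, A = 1.86 in², y = 3.1 in, Ī = 5.9582 in⁴.
Horizontal leg (remainder): 3.9 × 0.3, A = 1.17 in², y = 0.15 in, Ī = 0.008775 in⁴.
Centroid: ȳ = ΣA·y / ΣA = 1.9609 in.
Transfer each piece to the centroidal x-axis using Ī + A·d² with d = y − 1.9609:
  vertical leg: d = 1.1391 in → contributes +8.3717 in⁴
  horizontal leg (remainder): d = -1.8109 in → contributes +3.8456 in⁴
Total I = 12.217 in⁴.
For the y-axis: x̄ = 0.96089 in.
Repeating about the centroidal y-axis gives I_y = 4.6643 in⁴.
Polar second moment: J = I_x + I_y = 16.882 in⁴.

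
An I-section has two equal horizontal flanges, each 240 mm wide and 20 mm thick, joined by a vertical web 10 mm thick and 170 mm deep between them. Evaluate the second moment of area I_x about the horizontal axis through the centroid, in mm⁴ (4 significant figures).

Decompose the section into non-overlapping parts with the origin at the bottom-left of its bounding rectangle.
Bottom flange: 240 × 20, A = 4 800 mm², y = 10 mm, Ī = 160 000 mm⁴.
Web: 10 × 170, A = 1 700 mm², y = 105 mm, Ī = 4 094 167 mm⁴.
Top flange: 240 × 20, A = 4 800 mm², y = 200 mm, Ī = 160 000 mm⁴.
By symmetry the centroid is at mid-height, ȳ = 105 mm.
Transfer each piece to the horizontal axis through the centroid using Ī + A·d² with d = y − 105:
  bottom flange: d = -95 mm → contributes +43 480 000 mm⁴
  web: d = 0 mm → contributes +4 094 167 mm⁴
  top flange: d = 95 mm → contributes +43 480 000 mm⁴
Total I = 91 054 167 mm⁴.

I_x ≈ 9.105 × 10⁷ mm⁴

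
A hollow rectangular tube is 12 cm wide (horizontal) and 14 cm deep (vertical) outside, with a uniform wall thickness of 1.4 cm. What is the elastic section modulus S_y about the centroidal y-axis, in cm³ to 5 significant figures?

Split into non-overlapping primitives; take the origin at the lower-left of the bounding box.
Outer rectangle: 12 × 14, A = 168 cm², x = 6 cm, Ī = 2 016 cm⁴.
Inner void (subtracted): 9.2 × 11.2, A = 103.04 cm², x = 6 cm, Ī = 726.7755 cm⁴.
By symmetry the centroid is at mid-width, x̄ = 6 cm.
All pieces are centred on the centroidal y-axis, so I = ΣĪ (holes subtracted) = 1289.225 cm⁴.
Extreme fibre distance c = 6 cm; S = I/c = 214.8708 cm³.

S_y ≈ 214.87 cm³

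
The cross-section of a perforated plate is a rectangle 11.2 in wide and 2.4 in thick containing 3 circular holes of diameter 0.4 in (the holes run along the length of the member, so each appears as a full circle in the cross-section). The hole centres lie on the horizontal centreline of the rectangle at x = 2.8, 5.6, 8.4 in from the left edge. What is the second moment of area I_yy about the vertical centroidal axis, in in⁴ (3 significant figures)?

I_yy ≈ 279 in⁴

Decompose the section into non-overlapping parts with the origin at the bottom-left of its bounding rectangle.
Plate: 11.2 × 2.4, A = 26.88 in², x = 5.6 in, Ī = 280.99 in⁴.
Hole 1 (subtracted): ⌀0.4, A = 0.12566 in², x = 2.8 in, Ī = 0.0012566 in⁴.
Hole 2 (subtracted): ⌀0.4, A = 0.12566 in², x = 5.6 in, Ī = 0.0012566 in⁴.
Hole 3 (subtracted): ⌀0.4, A = 0.12566 in², x = 8.4 in, Ī = 0.0012566 in⁴.
By symmetry the centroid is at mid-width, x̄ = 5.6 in.
Transfer each piece to the vertical centroidal axis using Ī + A·d² with d = x − 5.6:
  plate: d = 0 in → contributes +280.99 in⁴
  hole 1: d = -2.8 in → contributes −0.98646 in⁴
  hole 2: d = 0 in → contributes −0.0012566 in⁴
  hole 3: d = 2.8 in → contributes −0.98646 in⁴
Total I = 279.01 in⁴.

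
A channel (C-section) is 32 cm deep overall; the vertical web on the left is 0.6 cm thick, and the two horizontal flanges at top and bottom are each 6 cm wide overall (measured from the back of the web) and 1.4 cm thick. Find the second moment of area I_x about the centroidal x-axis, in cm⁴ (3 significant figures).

Split into non-overlapping primitives; take the origin at the lower-left of the bounding box.
Web: 0.6 × 32, A = 19.2 cm², y = 16 cm, Ī = 1638.4 cm⁴.
Top flange (beyond web): 5.4 × 1.4, A = 7.56 cm², y = 31.3 cm, Ī = 1.2348 cm⁴.
Bottom flange (beyond web): 5.4 × 1.4, A = 7.56 cm², y = 0.7 cm, Ī = 1.2348 cm⁴.
By symmetry the centroid is at mid-height, ȳ = 16 cm.
Transfer each piece to the centroidal x-axis using Ī + A·d² with d = y − 16:
  web: d = 0 cm → contributes +1638.4 cm⁴
  top flange (beyond web): d = 15.3 cm → contributes +1 771 cm⁴
  bottom flange (beyond web): d = -15.3 cm → contributes +1 771 cm⁴
Total I = 5180.3 cm⁴.

I_x ≈ 5180 cm⁴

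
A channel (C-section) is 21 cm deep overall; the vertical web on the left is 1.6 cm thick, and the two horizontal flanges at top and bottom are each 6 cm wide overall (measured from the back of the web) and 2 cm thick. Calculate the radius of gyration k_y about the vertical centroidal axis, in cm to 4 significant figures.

Split into non-overlapping primitives; take the origin at the lower-left of the bounding box.
Web: 1.6 × 21, A = 33.6 cm², x = 0.8 cm, Ī = 7.168 cm⁴.
Top flange (beyond web): 4.4 × 2, A = 8.8 cm², x = 3.8 cm, Ī = 14.1973 cm⁴.
Bottom flange (beyond web): 4.4 × 2, A = 8.8 cm², x = 3.8 cm, Ī = 14.1973 cm⁴.
Centroid: x̄ = ΣA·x / ΣA = 1.83125 cm.
Transfer each piece to the vertical centroidal axis using Ī + A·d² with d = x − 1.83125:
  web: d = -1.03125 cm → contributes +42.9008 cm⁴
  top flange (beyond web): d = 1.96875 cm → contributes +48.3059 cm⁴
  bottom flange (beyond web): d = 1.96875 cm → contributes +48.3059 cm⁴
Total I = 139.513 cm⁴.
Radius of gyration: k = √(I/A) = √(139.513 / 51.2) = 1.65071 cm.

k_y ≈ 1.651 cm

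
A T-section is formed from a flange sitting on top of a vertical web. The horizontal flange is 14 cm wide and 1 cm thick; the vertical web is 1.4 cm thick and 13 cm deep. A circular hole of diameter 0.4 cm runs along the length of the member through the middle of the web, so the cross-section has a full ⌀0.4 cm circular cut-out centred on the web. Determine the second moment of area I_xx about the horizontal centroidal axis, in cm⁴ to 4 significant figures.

Break the section into simple shapes (no overlaps), measuring from the bottom-left corner of the bounding box.
Flange: 14 × 1, A = 14 cm², y = 13.5 cm, Ī = 1.16667 cm⁴.
Web: 1.4 × 13, A = 18.2 cm², y = 6.5 cm, Ī = 256.317 cm⁴.
Hole (subtracted): ⌀0.4, A = 0.125664 cm², y = 6.5 cm, Ī = 0.00125664 cm⁴.
Centroid: ȳ = ΣA·y / ΣA = 9.5554 cm.
Transfer each piece to the horizontal centroidal axis using Ī + A·d² with d = y − 9.5554:
  flange: d = 3.9446 cm → contributes +219.005 cm⁴
  web: d = -3.0554 cm → contributes +426.222 cm⁴
  hole: d = -3.0554 cm → contributes −1.17439 cm⁴
Total I = 644.053 cm⁴.

I_xx ≈ 644.1 cm⁴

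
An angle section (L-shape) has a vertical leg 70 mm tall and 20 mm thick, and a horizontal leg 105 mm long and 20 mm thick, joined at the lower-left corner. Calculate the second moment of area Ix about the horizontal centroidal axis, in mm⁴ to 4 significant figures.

Break the section into simple shapes (no overlaps), measuring from the bottom-left corner of the bounding box.
Vertical leg: 20 × 70, A = 1 400 mm², y = 35 mm, Ī = 571 667 mm⁴.
Horizontal leg (remainder): 85 × 20, A = 1 700 mm², y = 10 mm, Ī = 56666.7 mm⁴.
Centroid: ȳ = ΣA·y / ΣA = 21.2903 mm.
Transfer each piece to the horizontal centroidal axis using Ī + A·d² with d = y − 21.2903:
  vertical leg: d = 13.7097 mm → contributes +834 804 mm⁴
  horizontal leg (remainder): d = -11.2903 mm → contributes +273 368 mm⁴
Total I = 1 108 172 mm⁴.

Ix ≈ 1.108 × 10⁶ mm⁴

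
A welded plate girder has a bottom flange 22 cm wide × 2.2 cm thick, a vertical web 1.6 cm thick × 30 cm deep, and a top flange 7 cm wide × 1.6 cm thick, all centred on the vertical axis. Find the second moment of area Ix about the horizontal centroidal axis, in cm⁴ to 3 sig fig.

Ix ≈ 1.56 × 10⁴ cm⁴

Break the section into simple shapes (no overlaps), measuring from the bottom-left corner of the bounding box.
Bottom plate: 22 × 2.2, A = 48.4 cm², y = 1.1 cm, Ī = 19.521 cm⁴.
Web plate: 1.6 × 30, A = 48 cm², y = 17.2 cm, Ī = 3 600 cm⁴.
Top plate: 7 × 1.6, A = 11.2 cm², y = 33 cm, Ī = 2.3893 cm⁴.
Centroid: ȳ = ΣA·y / ΣA = 11.603 cm.
Transfer each piece to the horizontal centroidal axis using Ī + A·d² with d = y − 11.603:
  bottom plate: d = -10.503 cm → contributes +5358.3 cm⁴
  web plate: d = 5.5974 cm → contributes +5103.9 cm⁴
  top plate: d = 21.397 cm → contributes +5130.3 cm⁴
Total I = 15 592 cm⁴.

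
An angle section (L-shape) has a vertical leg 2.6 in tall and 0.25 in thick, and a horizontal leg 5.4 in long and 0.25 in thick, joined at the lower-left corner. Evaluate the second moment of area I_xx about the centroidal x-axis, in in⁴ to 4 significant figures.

Split into non-overlapping primitives; take the origin at the lower-left of the bounding box.
Vertical leg: 0.25 × 2.6, A = 0.65 in², y = 1.3 in, Ī = 0.366167 in⁴.
Horizontal leg (remainder): 5.15 × 0.25, A = 1.2875 in², y = 0.125 in, Ī = 0.00670573 in⁴.
Centroid: ȳ = ΣA·y / ΣA = 0.519194 in.
Transfer each piece to the centroidal x-axis using Ī + A·d² with d = y − 0.519194:
  vertical leg: d = 0.780806 in → contributes +0.762445 in⁴
  horizontal leg (remainder): d = -0.394194 in → contributes +0.206768 in⁴
Total I = 0.969213 in⁴.

I_xx ≈ 0.9692 in⁴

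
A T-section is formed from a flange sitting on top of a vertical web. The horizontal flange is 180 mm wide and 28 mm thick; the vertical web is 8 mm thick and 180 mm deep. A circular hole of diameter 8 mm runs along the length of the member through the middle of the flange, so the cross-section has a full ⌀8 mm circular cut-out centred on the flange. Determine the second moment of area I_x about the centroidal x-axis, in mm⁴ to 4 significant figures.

Treat the section as a set of non-overlapping primitives; coordinates are from the bounding-box lower-left.
Flange: 180 × 28, A = 5 040 mm², y = 194 mm, Ī = 329 280 mm⁴.
Web: 8 × 180, A = 1 440 mm², y = 90 mm, Ī = 3 888 000 mm⁴.
Hole (subtracted): ⌀8, A = 50.2655 mm², y = 194 mm, Ī = 201.062 mm⁴.
Centroid: ȳ = ΣA·y / ΣA = 170.708 mm.
Transfer each piece to the centroidal x-axis using Ī + A·d² with d = y − 170.708:
  flange: d = 23.2918 mm → contributes +3 063 517 mm⁴
  web: d = -80.7082 mm → contributes +13 267 895 mm⁴
  hole: d = 23.2918 mm → contributes −27470.5 mm⁴
Total I = 16 303 941 mm⁴.

I_x ≈ 1.630 × 10⁷ mm⁴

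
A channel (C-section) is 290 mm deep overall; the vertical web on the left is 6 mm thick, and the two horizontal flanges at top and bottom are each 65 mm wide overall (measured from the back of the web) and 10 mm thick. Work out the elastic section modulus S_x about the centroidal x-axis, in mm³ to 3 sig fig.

S_x ≈ 2.44 × 10⁵ mm³

Break the section into simple shapes (no overlaps), measuring from the bottom-left corner of the bounding box.
Web: 6 × 290, A = 1 740 mm², y = 145 mm, Ī = 12 194 500 mm⁴.
Top flange (beyond web): 59 × 10, A = 590 mm², y = 285 mm, Ī = 4916.7 mm⁴.
Bottom flange (beyond web): 59 × 10, A = 590 mm², y = 5 mm, Ī = 4916.7 mm⁴.
By symmetry the centroid is at mid-height, ȳ = 145 mm.
Transfer each piece to the centroidal x-axis using Ī + A·d² with d = y − 145:
  web: d = 0 mm → contributes +12 194 500 mm⁴
  top flange (beyond web): d = 140 mm → contributes +11 568 917 mm⁴
  bottom flange (beyond web): d = -140 mm → contributes +11 568 917 mm⁴
Total I = 35 332 333 mm⁴.
Extreme fibre distance c = 145 mm; S = I/c = 243 671 mm³.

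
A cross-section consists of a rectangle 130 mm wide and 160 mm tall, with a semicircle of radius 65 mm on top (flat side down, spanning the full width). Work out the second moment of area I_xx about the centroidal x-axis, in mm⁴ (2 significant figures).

Split into non-overlapping primitives; take the origin at the lower-left of the bounding box.
Rectangular body: 130 × 160, A = 20 800 mm², y = 80 mm, Ī = 44 373 333 mm⁴.
Semicircular cap: semicircle r = 65, A = 6 637 mm², y = 187.6 mm, Ī = 1 959 230 mm⁴.
Centroid: ȳ = ΣA·y / ΣA = 106 mm.
Transfer each piece to the centroidal x-axis using Ī + A·d² with d = y − 106:
  rectangular body: d = -26.02 mm → contributes +58 460 184 mm⁴
  semicircular cap: d = 81.56 mm → contributes +46 109 225 mm⁴
Total I = 104 569 409 mm⁴.

I_xx ≈ 1.0 × 10⁸ mm⁴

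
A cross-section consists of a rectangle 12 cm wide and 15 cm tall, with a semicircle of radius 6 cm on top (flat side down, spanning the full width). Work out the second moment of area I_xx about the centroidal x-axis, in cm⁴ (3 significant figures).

Treat the section as a set of non-overlapping primitives; coordinates are from the bounding-box lower-left.
Rectangular body: 12 × 15, A = 180 cm², y = 7.5 cm, Ī = 3 375 cm⁴.
Semicircular cap: semicircle r = 6, A = 56.549 cm², y = 17.546 cm, Ī = 142.25 cm⁴.
Centroid: ȳ = ΣA·y / ΣA = 9.9017 cm.
Transfer each piece to the centroidal x-axis using Ī + A·d² with d = y − 9.9017:
  rectangular body: d = -2.4017 cm → contributes +4413.3 cm⁴
  semicircular cap: d = 7.6448 cm → contributes +3447.1 cm⁴
Total I = 7860.4 cm⁴.

I_xx ≈ 7860 cm⁴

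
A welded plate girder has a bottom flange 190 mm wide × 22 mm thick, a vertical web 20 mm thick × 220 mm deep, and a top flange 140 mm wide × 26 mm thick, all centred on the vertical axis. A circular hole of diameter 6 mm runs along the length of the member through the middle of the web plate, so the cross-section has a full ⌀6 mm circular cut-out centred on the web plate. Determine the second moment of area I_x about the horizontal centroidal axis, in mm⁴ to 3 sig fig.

Break the section into simple shapes (no overlaps), measuring from the bottom-left corner of the bounding box.
Bottom plate: 190 × 22, A = 4 180 mm², y = 11 mm, Ī = 168 593 mm⁴.
Web plate: 20 × 220, A = 4 400 mm², y = 132 mm, Ī = 17 746 667 mm⁴.
Top plate: 140 × 26, A = 3 640 mm², y = 255 mm, Ī = 205 053 mm⁴.
Hole (subtracted): ⌀6, A = 28.274 mm², y = 132 mm, Ī = 63.617 mm⁴.
Centroid: ȳ = ΣA·y / ΣA = 127.24 mm.
Transfer each piece to the horizontal centroidal axis using Ī + A·d² with d = y − 127.24:
  bottom plate: d = -116.24 mm → contributes +56 645 474 mm⁴
  web plate: d = 4.7622 mm → contributes +17 846 454 mm⁴
  top plate: d = 127.76 mm → contributes +59 621 471 mm⁴
  hole: d = 4.7622 mm → contributes −704.85 mm⁴
Total I = 134 112 694 mm⁴.

I_x ≈ 1.34 × 10⁸ mm⁴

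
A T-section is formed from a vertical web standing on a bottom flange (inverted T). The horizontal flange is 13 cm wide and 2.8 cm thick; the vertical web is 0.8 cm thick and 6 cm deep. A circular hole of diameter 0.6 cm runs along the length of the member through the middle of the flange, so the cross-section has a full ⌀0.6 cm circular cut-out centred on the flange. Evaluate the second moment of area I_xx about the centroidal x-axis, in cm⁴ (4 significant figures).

Decompose the section into non-overlapping parts with the origin at the bottom-left of its bounding rectangle.
Flange: 13 × 2.8, A = 36.4 cm², y = 1.4 cm, Ī = 23.7813 cm⁴.
Web: 0.8 × 6, A = 4.8 cm², y = 5.8 cm, Ī = 14.4 cm⁴.
Hole (subtracted): ⌀0.6, A = 0.282743 cm², y = 1.4 cm, Ī = 0.00636173 cm⁴.
Centroid: ȳ = ΣA·y / ΣA = 1.91616 cm.
Transfer each piece to the centroidal x-axis using Ī + A·d² with d = y − 1.91616:
  flange: d = -0.516164 cm → contributes +33.4792 cm⁴
  web: d = 3.88384 cm → contributes +86.8041 cm⁴
  hole: d = -0.516164 cm → contributes −0.0816916 cm⁴
Total I = 120.202 cm⁴.

I_xx ≈ 120.2 cm⁴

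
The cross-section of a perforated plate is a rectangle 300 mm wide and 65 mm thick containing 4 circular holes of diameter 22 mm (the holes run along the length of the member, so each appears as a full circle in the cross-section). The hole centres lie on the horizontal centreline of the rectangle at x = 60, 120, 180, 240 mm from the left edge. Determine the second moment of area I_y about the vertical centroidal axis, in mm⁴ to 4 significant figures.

I_y ≈ 1.394 × 10⁸ mm⁴

Treat the section as a set of non-overlapping primitives; coordinates are from the bounding-box lower-left.
Plate: 300 × 65, A = 19 500 mm², x = 150 mm, Ī = 146 250 000 mm⁴.
Hole 1 (subtracted): ⌀22, A = 380.133 mm², x = 60 mm, Ī = 11 499 mm⁴.
Hole 2 (subtracted): ⌀22, A = 380.133 mm², x = 120 mm, Ī = 11 499 mm⁴.
Hole 3 (subtracted): ⌀22, A = 380.133 mm², x = 180 mm, Ī = 11 499 mm⁴.
Hole 4 (subtracted): ⌀22, A = 380.133 mm², x = 240 mm, Ī = 11 499 mm⁴.
By symmetry the centroid is at mid-width, x̄ = 150 mm.
Transfer each piece to the vertical centroidal axis using Ī + A·d² with d = x − 150:
  plate: d = 0 mm → contributes +146 250 000 mm⁴
  hole 1: d = -90 mm → contributes −3 090 574 mm⁴
  hole 2: d = -30 mm → contributes −353 618 mm⁴
  hole 3: d = 30 mm → contributes −353 618 mm⁴
  hole 4: d = 90 mm → contributes −3 090 574 mm⁴
Total I = 139 361 615 mm⁴.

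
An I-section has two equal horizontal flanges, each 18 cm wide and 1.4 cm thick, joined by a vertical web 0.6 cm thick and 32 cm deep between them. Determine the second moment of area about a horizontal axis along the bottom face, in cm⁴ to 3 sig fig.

I_base ≈ 3.68 × 10⁴ cm⁴

Decompose the section into non-overlapping parts with the origin at the bottom-left of its bounding rectangle.
Bottom flange: 18 × 1.4, A = 25.2 cm², y = 0.7 cm, Ī = 4.116 cm⁴.
Web: 0.6 × 32, A = 19.2 cm², y = 17.4 cm, Ī = 1638.4 cm⁴.
Top flange: 18 × 1.4, A = 25.2 cm², y = 34.1 cm, Ī = 4.116 cm⁴.
Transfer each piece to a horizontal axis along the bottom face using Ī + A·d² with d = y − 0:
  bottom flange: d = 0.7 cm → contributes +16.464 cm⁴
  web: d = 17.4 cm → contributes +7451.4 cm⁴
  top flange: d = 34.1 cm → contributes +29 307 cm⁴
Total I = 36 775 cm⁴.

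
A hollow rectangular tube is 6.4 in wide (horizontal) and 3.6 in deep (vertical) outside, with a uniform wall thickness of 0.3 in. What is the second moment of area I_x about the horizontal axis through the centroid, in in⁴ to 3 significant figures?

I_x ≈ 11.8 in⁴

Treat the section as a set of non-overlapping primitives; coordinates are from the bounding-box lower-left.
Outer rectangle: 6.4 × 3.6, A = 23.04 in², y = 1.8 in, Ī = 24.883 in⁴.
Inner void (subtracted): 5.8 × 3, A = 17.4 in², y = 1.8 in, Ī = 13.05 in⁴.
By symmetry the centroid is at mid-height, ȳ = 1.8 in.
All pieces are centred on the horizontal axis through the centroid, so I = ΣĪ (holes subtracted) = 11.833 in⁴.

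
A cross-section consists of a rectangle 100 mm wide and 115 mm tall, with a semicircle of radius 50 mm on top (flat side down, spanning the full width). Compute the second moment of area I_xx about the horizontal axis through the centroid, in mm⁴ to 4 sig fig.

Split into non-overlapping primitives; take the origin at the lower-left of the bounding box.
Rectangular body: 100 × 115, A = 11 500 mm², y = 57.5 mm, Ī = 12 673 958 mm⁴.
Semicircular cap: semicircle r = 50, A = 3926.99 mm², y = 136.221 mm, Ī = 685 981 mm⁴.
Centroid: ȳ = ΣA·y / ΣA = 77.5386 mm.
Transfer each piece to the horizontal axis through the centroid using Ī + A·d² with d = y − 77.5386:
  rectangular body: d = -20.0386 mm → contributes +17 291 732 mm⁴
  semicircular cap: d = 58.6821 mm → contributes +14 208 904 mm⁴
Total I = 31 500 635 mm⁴.

I_xx ≈ 3.150 × 10⁷ mm⁴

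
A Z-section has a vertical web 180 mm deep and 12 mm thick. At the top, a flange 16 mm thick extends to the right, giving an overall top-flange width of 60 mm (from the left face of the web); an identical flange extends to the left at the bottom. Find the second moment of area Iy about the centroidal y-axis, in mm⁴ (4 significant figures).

Break the section into simple shapes (no overlaps), measuring from the bottom-left corner of the bounding box.
Web: 12 × 180, A = 2 160 mm², x = 54 mm, Ī = 25 920 mm⁴.
Top flange (beyond web): 48 × 16, A = 768 mm², x = 84 mm, Ī = 147 456 mm⁴.
Bottom flange (beyond web): 48 × 16, A = 768 mm², x = 24 mm, Ī = 147 456 mm⁴.
Centroid: x̄ = ΣA·x / ΣA = 54 mm.
Transfer each piece to the centroidal y-axis using Ī + A·d² with d = x − 54:
  web: d = 0 mm → contributes +25 920 mm⁴
  top flange (beyond web): d = 30 mm → contributes +838 656 mm⁴
  bottom flange (beyond web): d = -30 mm → contributes +838 656 mm⁴
Total I = 1 703 232 mm⁴.

Iy ≈ 1.703 × 10⁶ mm⁴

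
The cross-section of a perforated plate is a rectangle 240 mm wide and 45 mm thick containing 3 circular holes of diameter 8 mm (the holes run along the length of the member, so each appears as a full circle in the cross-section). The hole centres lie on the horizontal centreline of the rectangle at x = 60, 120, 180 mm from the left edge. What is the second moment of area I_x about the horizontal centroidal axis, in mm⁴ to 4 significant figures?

Treat the section as a set of non-overlapping primitives; coordinates are from the bounding-box lower-left.
Plate: 240 × 45, A = 10 800 mm², y = 22.5 mm, Ī = 1 822 500 mm⁴.
Hole 1 (subtracted): ⌀8, A = 50.2655 mm², y = 22.5 mm, Ī = 201.062 mm⁴.
Hole 2 (subtracted): ⌀8, A = 50.2655 mm², y = 22.5 mm, Ī = 201.062 mm⁴.
Hole 3 (subtracted): ⌀8, A = 50.2655 mm², y = 22.5 mm, Ī = 201.062 mm⁴.
By symmetry the centroid is at mid-height, ȳ = 22.5 mm.
All pieces are centred on the horizontal centroidal axis, so I = ΣĪ (holes subtracted) = 1 821 897 mm⁴.

I_x ≈ 1.822 × 10⁶ mm⁴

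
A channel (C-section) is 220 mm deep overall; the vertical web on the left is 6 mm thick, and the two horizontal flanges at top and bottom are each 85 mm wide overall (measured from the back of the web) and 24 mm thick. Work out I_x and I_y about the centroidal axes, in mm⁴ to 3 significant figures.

Decompose the section into non-overlapping parts with the origin at the bottom-left of its bounding rectangle.
Web: 6 × 220, A = 1 320 mm², y = 110 mm, Ī = 5 324 000 mm⁴.
Top flange (beyond web): 79 × 24, A = 1 896 mm², y = 208 mm, Ī = 91 008 mm⁴.
Bottom flange (beyond web): 79 × 24, A = 1 896 mm², y = 12 mm, Ī = 91 008 mm⁴.
By symmetry the centroid is at mid-height, ȳ = 110 mm.
Transfer each piece to the centroidal x-axis using Ī + A·d² with d = y − 110:
  web: d = 0 mm → contributes +5 324 000 mm⁴
  top flange (beyond web): d = 98 mm → contributes +18 300 192 mm⁴
  bottom flange (beyond web): d = -98 mm → contributes +18 300 192 mm⁴
Total I = 41 924 384 mm⁴.
For the y-axis: x̄ = 34.526 mm.
Repeating about the centroidal y-axis gives I_y = 3 744 715 mm⁴.

I_x ≈ 4.19 × 10⁷ mm⁴, I_y ≈ 3.74 × 10⁶ mm⁴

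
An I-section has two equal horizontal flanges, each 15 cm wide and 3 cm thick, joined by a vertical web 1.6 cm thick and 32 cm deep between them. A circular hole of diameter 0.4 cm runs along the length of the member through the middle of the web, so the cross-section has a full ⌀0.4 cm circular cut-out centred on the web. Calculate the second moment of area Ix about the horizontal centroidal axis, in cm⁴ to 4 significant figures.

Break the section into simple shapes (no overlaps), measuring from the bottom-left corner of the bounding box.
Bottom flange: 15 × 3, A = 45 cm², y = 1.5 cm, Ī = 33.75 cm⁴.
Web: 1.6 × 32, A = 51.2 cm², y = 19 cm, Ī = 4369.07 cm⁴.
Top flange: 15 × 3, A = 45 cm², y = 36.5 cm, Ī = 33.75 cm⁴.
Hole (subtracted): ⌀0.4, A = 0.125664 cm², y = 19 cm, Ī = 0.00125664 cm⁴.
By symmetry the centroid is at mid-height, ȳ = 19 cm.
Transfer each piece to the horizontal centroidal axis using Ī + A·d² with d = y − 19:
  bottom flange: d = -17.5 cm → contributes +13 815 cm⁴
  web: d = 0 cm → contributes +4369.07 cm⁴
  top flange: d = 17.5 cm → contributes +13 815 cm⁴
  hole: d = 0 cm → contributes −0.00125664 cm⁴
Total I = 31999.1 cm⁴.

Ix ≈ 3.200 × 10⁴ cm⁴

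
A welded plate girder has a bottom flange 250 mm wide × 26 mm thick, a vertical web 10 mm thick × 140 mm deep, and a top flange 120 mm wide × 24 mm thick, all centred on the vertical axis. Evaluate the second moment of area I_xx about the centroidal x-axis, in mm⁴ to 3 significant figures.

I_xx ≈ 5.84 × 10⁷ mm⁴

Split into non-overlapping primitives; take the origin at the lower-left of the bounding box.
Bottom plate: 250 × 26, A = 6 500 mm², y = 13 mm, Ī = 366 167 mm⁴.
Web plate: 10 × 140, A = 1 400 mm², y = 96 mm, Ī = 2 286 667 mm⁴.
Top plate: 120 × 24, A = 2 880 mm², y = 178 mm, Ī = 138 240 mm⁴.
Centroid: ȳ = ΣA·y / ΣA = 67.861 mm.
Transfer each piece to the centroidal x-axis using Ī + A·d² with d = y − 67.861:
  bottom plate: d = -54.861 mm → contributes +19 929 303 mm⁴
  web plate: d = 28.139 mm → contributes +3 395 203 mm⁴
  top plate: d = 110.14 mm → contributes +35 074 459 mm⁴
Total I = 58 398 965 mm⁴.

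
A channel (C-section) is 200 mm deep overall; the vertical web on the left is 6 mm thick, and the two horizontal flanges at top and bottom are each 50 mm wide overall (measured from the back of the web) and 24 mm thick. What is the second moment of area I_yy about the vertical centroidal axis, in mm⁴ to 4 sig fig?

I_yy ≈ 8.226 × 10⁵ mm⁴

Decompose the section into non-overlapping parts with the origin at the bottom-left of its bounding rectangle.
Web: 6 × 200, A = 1 200 mm², x = 3 mm, Ī = 3 600 mm⁴.
Top flange (beyond web): 44 × 24, A = 1 056 mm², x = 28 mm, Ī = 170 368 mm⁴.
Bottom flange (beyond web): 44 × 24, A = 1 056 mm², x = 28 mm, Ī = 170 368 mm⁴.
Centroid: x̄ = ΣA·x / ΣA = 18.942 mm.
Transfer each piece to the vertical centroidal axis using Ī + A·d² with d = x − 18.942:
  web: d = -15.942 mm → contributes +308 578 mm⁴
  top flange (beyond web): d = 9.05797 mm → contributes +257 009 mm⁴
  bottom flange (beyond web): d = 9.05797 mm → contributes +257 009 mm⁴
Total I = 822 597 mm⁴.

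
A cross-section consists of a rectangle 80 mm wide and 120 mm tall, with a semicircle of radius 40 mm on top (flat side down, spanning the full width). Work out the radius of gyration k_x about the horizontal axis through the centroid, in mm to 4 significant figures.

k_x ≈ 44.14 mm

Treat the section as a set of non-overlapping primitives; coordinates are from the bounding-box lower-left.
Rectangular body: 80 × 120, A = 9 600 mm², y = 60 mm, Ī = 11 520 000 mm⁴.
Semicircular cap: semicircle r = 40, A = 2513.27 mm², y = 136.977 mm, Ī = 280 978 mm⁴.
Centroid: ȳ = ΣA·y / ΣA = 75.9712 mm.
Transfer each piece to the horizontal axis through the centroid using Ī + A·d² with d = y − 75.9712:
  rectangular body: d = -15.9712 mm → contributes +13 968 750 mm⁴
  semicircular cap: d = 61.0054 mm → contributes +9 634 515 mm⁴
Total I = 23 603 265 mm⁴.
Radius of gyration: k = √(I/A) = √(23 603 265 / 12113.3) = 44.1423 mm.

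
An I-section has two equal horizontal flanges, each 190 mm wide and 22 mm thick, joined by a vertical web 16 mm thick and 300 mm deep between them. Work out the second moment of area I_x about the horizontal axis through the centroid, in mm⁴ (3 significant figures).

Treat the section as a set of non-overlapping primitives; coordinates are from the bounding-box lower-left.
Bottom flange: 190 × 22, A = 4 180 mm², y = 11 mm, Ī = 168 593 mm⁴.
Web: 16 × 300, A = 4 800 mm², y = 172 mm, Ī = 36 000 000 mm⁴.
Top flange: 190 × 22, A = 4 180 mm², y = 333 mm, Ī = 168 593 mm⁴.
By symmetry the centroid is at mid-height, ȳ = 172 mm.
Transfer each piece to the horizontal axis through the centroid using Ī + A·d² with d = y − 172:
  bottom flange: d = -161 mm → contributes +108 518 373 mm⁴
  web: d = 0 mm → contributes +36 000 000 mm⁴
  top flange: d = 161 mm → contributes +108 518 373 mm⁴
Total I = 253 036 747 mm⁴.

I_x ≈ 2.53 × 10⁸ mm⁴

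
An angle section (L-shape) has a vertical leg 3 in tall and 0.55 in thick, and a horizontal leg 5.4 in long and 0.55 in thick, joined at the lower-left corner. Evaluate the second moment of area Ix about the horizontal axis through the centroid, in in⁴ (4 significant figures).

Ix ≈ 2.835 in⁴

Treat the section as a set of non-overlapping primitives; coordinates are from the bounding-box lower-left.
Vertical leg: 0.55 × 3, A = 1.65 in², y = 1.5 in, Ī = 1.2375 in⁴.
Horizontal leg (remainder): 4.85 × 0.55, A = 2.6675 in², y = 0.275 in, Ī = 0.0672432 in⁴.
Centroid: ȳ = ΣA·y / ΣA = 0.743153 in.
Transfer each piece to the horizontal axis through the centroid using Ī + A·d² with d = y − 0.743153:
  vertical leg: d = 0.756847 in → contributes +2.18265 in⁴
  horizontal leg (remainder): d = -0.468153 in → contributes +0.651871 in⁴
Total I = 2.83452 in⁴.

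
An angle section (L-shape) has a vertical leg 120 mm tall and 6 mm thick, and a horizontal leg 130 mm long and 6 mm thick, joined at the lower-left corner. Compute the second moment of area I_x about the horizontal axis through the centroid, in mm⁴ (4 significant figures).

Split into non-overlapping primitives; take the origin at the lower-left of the bounding box.
Vertical leg: 6 × 120, A = 720 mm², y = 60 mm, Ī = 864 000 mm⁴.
Horizontal leg (remainder): 124 × 6, A = 744 mm², y = 3 mm, Ī = 2 232 mm⁴.
Centroid: ȳ = ΣA·y / ΣA = 31.0328 mm.
Transfer each piece to the horizontal axis through the centroid using Ī + A·d² with d = y − 31.0328:
  vertical leg: d = 28.9672 mm → contributes +1 468 152 mm⁴
  horizontal leg (remainder): d = -28.0328 mm → contributes +586 895 mm⁴
Total I = 2 055 046 mm⁴.

I_x ≈ 2.055 × 10⁶ mm⁴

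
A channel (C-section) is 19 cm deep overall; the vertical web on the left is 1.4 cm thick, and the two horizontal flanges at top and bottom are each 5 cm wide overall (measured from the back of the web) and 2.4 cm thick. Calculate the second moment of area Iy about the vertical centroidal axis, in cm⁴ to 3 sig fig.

Iy ≈ 88.5 cm⁴

Split into non-overlapping primitives; take the origin at the lower-left of the bounding box.
Web: 1.4 × 19, A = 26.6 cm², x = 0.7 cm, Ī = 4.3447 cm⁴.
Top flange (beyond web): 3.6 × 2.4, A = 8.64 cm², x = 3.2 cm, Ī = 9.3312 cm⁴.
Bottom flange (beyond web): 3.6 × 2.4, A = 8.64 cm², x = 3.2 cm, Ī = 9.3312 cm⁴.
Centroid: x̄ = ΣA·x / ΣA = 1.6845 cm.
Transfer each piece to the vertical centroidal axis using Ī + A·d² with d = x − 1.6845:
  web: d = -0.9845 cm → contributes +30.127 cm⁴
  top flange (beyond web): d = 1.5155 cm → contributes +29.175 cm⁴
  bottom flange (beyond web): d = 1.5155 cm → contributes +29.175 cm⁴
Total I = 88.477 cm⁴.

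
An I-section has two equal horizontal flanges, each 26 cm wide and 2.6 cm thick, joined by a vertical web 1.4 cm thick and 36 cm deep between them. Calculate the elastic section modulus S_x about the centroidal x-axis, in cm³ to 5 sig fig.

Decompose the section into non-overlapping parts with the origin at the bottom-left of its bounding rectangle.
Bottom flange: 26 × 2.6, A = 67.6 cm², y = 1.3 cm, Ī = 38.08133 cm⁴.
Web: 1.4 × 36, A = 50.4 cm², y = 20.6 cm, Ī = 5443.2 cm⁴.
Top flange: 26 × 2.6, A = 67.6 cm², y = 39.9 cm, Ī = 38.08133 cm⁴.
By symmetry the centroid is at mid-height, ȳ = 20.6 cm.
Transfer each piece to the centroidal x-axis using Ī + A·d² with d = y − 20.6:
  bottom flange: d = -19.3 cm → contributes +25218.41 cm⁴
  web: d = 0 cm → contributes +5443.2 cm⁴
  top flange: d = 19.3 cm → contributes +25218.41 cm⁴
Total I = 55880.01 cm⁴.
Extreme fibre distance c = 20.6 cm; S = I/c = 2712.622 cm³.

S_x ≈ 2712.6 cm³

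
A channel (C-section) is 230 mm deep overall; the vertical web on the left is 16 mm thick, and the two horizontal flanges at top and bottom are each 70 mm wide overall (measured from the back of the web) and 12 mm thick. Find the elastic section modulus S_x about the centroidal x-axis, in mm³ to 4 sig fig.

Treat the section as a set of non-overlapping primitives; coordinates are from the bounding-box lower-left.
Web: 16 × 230, A = 3 680 mm², y = 115 mm, Ī = 16 222 667 mm⁴.
Top flange (beyond web): 54 × 12, A = 648 mm², y = 224 mm, Ī = 7 776 mm⁴.
Bottom flange (beyond web): 54 × 12, A = 648 mm², y = 6 mm, Ī = 7 776 mm⁴.
By symmetry the centroid is at mid-height, ȳ = 115 mm.
Transfer each piece to the centroidal x-axis using Ī + A·d² with d = y − 115:
  web: d = 0 mm → contributes +16 222 667 mm⁴
  top flange (beyond web): d = 109 mm → contributes +7 706 664 mm⁴
  bottom flange (beyond web): d = -109 mm → contributes +7 706 664 mm⁴
Total I = 31 635 995 mm⁴.
Extreme fibre distance c = 115 mm; S = I/c = 275 096 mm³.

S_x ≈ 2.751 × 10⁵ mm³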